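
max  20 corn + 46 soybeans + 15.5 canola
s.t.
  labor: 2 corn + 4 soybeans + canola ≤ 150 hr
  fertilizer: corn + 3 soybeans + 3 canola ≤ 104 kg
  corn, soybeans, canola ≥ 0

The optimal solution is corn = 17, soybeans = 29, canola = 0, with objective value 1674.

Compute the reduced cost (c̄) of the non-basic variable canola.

Check each constraint at x*: labor 150/150 (tight); fertilizer 104/104 (tight).
The binding rows give the dual system: 2·y_labor + 1·y_fertilizer = 20 and 4·y_labor + 3·y_fertilizer = 46.
Solving: y_labor = 7, y_fertilizer = 6.
Reduced cost of canola: c₃ − yᵀa₃ = 15.5 − (7·1 + 6·3) = 15.5 − 25 = -9.5.

-9.5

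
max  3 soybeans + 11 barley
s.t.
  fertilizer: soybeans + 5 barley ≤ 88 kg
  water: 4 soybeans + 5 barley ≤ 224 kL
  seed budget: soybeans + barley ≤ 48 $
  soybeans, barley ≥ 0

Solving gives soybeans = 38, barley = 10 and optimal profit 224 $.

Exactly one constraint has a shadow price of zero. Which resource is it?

fertilizer: 88/88 (binding)
water: 202/224 (slack 22)
seed budget: 48/48 (binding)
By complementary slackness, a constraint with positive slack has shadow price 0 → water.

water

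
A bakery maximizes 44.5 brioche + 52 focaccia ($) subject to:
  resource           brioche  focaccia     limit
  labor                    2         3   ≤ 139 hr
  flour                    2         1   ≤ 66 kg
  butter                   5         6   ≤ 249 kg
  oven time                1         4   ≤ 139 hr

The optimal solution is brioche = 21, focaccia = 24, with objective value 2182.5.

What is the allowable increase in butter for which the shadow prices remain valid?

Binding constraints: flour, butter. The basis is B = [[2,1],[5,6]] with det 7.
Per unit increase in butter, x* moves by d = (-0.1429, 0.2857).
The basis stays optimal until oven time becomes binding; allowable increase = 22 kg.

22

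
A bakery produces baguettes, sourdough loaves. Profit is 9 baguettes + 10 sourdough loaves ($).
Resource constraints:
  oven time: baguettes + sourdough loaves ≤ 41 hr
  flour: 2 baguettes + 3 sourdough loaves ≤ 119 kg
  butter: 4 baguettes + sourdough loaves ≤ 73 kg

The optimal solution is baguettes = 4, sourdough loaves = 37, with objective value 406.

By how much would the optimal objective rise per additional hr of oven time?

Check each constraint at x*: oven time 41/41 (tight); flour 119/119 (tight); butter 53/73 (slack 20).
Slack constraints have shadow price 0 (complementary slackness).
Dual feasibility on the basic columns requires 1·y_oven time + 2·y_flour = 9, 1·y_oven time + 3·y_flour = 10.
This yields shadow prices y_oven time = 7, y_flour = 1.
Shadow price of oven time = 7.

7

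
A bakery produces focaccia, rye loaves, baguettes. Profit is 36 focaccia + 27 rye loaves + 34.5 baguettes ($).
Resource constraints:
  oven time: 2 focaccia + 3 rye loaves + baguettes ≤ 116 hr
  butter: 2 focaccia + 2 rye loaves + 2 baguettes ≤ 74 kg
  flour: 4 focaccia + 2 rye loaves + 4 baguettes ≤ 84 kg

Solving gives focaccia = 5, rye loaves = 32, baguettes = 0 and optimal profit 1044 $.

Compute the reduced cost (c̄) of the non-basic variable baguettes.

-1.5

Check each constraint at x*: oven time 106/116 (slack 10); butter 74/74 (tight); flour 84/84 (tight).
Since oven time is not tight, its dual is 0.
Dual feasibility on the basic columns requires 2·y_butter + 4·y_flour = 36, 2·y_butter + 2·y_flour = 27.
This yields shadow prices y_butter = 9, y_flour = 4.5.
Reduced cost of baguettes: c₃ − yᵀa₃ = 34.5 − (9·2 + 4.5·4) = 34.5 − 36 = -1.5.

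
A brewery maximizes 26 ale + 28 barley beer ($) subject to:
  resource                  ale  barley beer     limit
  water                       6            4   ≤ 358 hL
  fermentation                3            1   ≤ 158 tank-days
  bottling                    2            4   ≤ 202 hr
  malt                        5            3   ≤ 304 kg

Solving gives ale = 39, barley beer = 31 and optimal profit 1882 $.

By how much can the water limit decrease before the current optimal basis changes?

156

Binding constraints: water, bottling. The basis is B = [[6,4],[2,4]] with det 16.
Per unit decrease in water, x* moves by d = (-0.25, 0.125).
The basis stays optimal until ale reaches 0; allowable decrease = 156 hL.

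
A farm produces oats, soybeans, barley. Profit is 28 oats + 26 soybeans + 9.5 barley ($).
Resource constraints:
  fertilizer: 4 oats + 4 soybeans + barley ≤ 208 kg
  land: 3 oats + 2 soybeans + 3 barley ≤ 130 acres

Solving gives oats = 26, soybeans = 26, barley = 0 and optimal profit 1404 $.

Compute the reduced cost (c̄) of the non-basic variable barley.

-2

Both fertilizer and land are binding at x*.
The binding rows give the dual system: 4·y_fertilizer + 3·y_land = 28 and 4·y_fertilizer + 2·y_land = 26.
→ y_fertilizer = 5.5 and y_land = 2.
Reduced cost of barley: c₃ − yᵀa₃ = 9.5 − (5.5·1 + 2·3) = 9.5 − 11.5 = -2.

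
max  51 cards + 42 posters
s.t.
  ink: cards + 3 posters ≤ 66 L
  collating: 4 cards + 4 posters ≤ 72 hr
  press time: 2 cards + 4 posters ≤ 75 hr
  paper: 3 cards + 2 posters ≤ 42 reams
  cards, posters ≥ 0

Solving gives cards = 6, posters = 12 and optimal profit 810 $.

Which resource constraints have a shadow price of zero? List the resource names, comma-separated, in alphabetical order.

ink: 42/66 (slack 24)
collating: 72/72 (binding)
press time: 60/75 (slack 15)
paper: 42/42 (binding)
By complementary slackness, a constraint with positive slack has shadow price 0 → ink, press time.

ink, press time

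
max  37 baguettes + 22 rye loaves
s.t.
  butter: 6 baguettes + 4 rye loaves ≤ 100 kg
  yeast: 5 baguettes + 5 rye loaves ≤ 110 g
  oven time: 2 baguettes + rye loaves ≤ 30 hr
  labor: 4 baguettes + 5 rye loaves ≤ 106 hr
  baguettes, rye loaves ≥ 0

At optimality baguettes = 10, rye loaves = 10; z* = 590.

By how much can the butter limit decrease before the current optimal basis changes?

10

Binding constraints: butter, oven time. The basis is B = [[6,4],[2,1]] with det -2.
Per unit decrease in butter, x* moves by d = (0.5, -1).
The basis stays optimal until rye loaves reaches 0; allowable decrease = 10 kg.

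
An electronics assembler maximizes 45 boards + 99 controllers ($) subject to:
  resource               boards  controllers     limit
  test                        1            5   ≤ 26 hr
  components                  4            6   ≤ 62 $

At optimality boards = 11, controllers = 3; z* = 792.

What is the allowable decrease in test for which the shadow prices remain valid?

10.5

Binding constraints: test, components. The basis is B = [[1,5],[4,6]] with det -14.
Per unit decrease in test, x* moves by d = (0.4286, -0.2857).
The basis stays optimal until controllers reaches 0; allowable decrease = 10.5 hr.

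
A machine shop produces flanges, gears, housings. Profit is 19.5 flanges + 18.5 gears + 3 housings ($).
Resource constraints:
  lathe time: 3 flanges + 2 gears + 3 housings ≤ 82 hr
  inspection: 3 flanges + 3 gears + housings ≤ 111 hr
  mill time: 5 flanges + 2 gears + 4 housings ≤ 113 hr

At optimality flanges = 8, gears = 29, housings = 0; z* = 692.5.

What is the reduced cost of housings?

Check each constraint at x*: lathe time 82/82 (tight); inspection 111/111 (tight); mill time 98/113 (slack 15).
Since mill time is not tight, its dual is 0.
From A_Bᵀ y = c: 3·y_lathe time + 3·y_inspection = 19.5; 2·y_lathe time + 3·y_inspection = 18.5.
→ y_lathe time = 1 and y_inspection = 5.5.
Reduced cost of housings: c₃ − yᵀa₃ = 3 − (1·3 + 5.5·1) = 3 − 8.5 = -5.5.

-5.5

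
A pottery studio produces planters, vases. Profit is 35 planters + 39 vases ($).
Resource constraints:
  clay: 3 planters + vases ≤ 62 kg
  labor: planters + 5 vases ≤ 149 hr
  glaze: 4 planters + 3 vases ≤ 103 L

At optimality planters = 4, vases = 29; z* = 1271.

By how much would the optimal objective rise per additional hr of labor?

Binding: labor and glaze. Non-binding: clay (21 unused).
By complementary slackness, y = 0 for the non-binding constraint.
From A_Bᵀ y = c: 1·y_labor + 4·y_glaze = 35; 5·y_labor + 3·y_glaze = 39.
Solving: y_labor = 3, y_glaze = 8.
Shadow price of labor = 3.

3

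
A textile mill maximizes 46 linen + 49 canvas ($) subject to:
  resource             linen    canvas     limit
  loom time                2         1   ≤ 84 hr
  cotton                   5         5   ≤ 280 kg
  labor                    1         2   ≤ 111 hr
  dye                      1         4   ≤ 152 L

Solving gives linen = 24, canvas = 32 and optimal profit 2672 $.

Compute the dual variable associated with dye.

1

Binding: cotton and dye. Non-binding: loom time (4 unused), labor (23 unused).
Since loom time, labor are not tight, their duals are 0.
From A_Bᵀ y = c: 5·y_cotton + 1·y_dye = 46; 5·y_cotton + 4·y_dye = 49.
This yields shadow prices y_cotton = 9, y_dye = 1.
Shadow price of dye = 1.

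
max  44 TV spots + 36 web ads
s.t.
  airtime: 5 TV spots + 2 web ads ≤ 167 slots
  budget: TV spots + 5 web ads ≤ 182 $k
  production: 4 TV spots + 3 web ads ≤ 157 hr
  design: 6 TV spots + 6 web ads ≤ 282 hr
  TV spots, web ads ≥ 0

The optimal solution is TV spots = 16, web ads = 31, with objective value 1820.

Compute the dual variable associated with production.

8

Binding: production and design. Non-binding: airtime (25 unused), budget (11 unused).
Slack constraints have shadow price 0 (complementary slackness).
Dual feasibility on the basic columns requires 4·y_production + 6·y_design = 44, 3·y_production + 6·y_design = 36.
Solving: y_production = 8, y_design = 2.
Shadow price of production = 8.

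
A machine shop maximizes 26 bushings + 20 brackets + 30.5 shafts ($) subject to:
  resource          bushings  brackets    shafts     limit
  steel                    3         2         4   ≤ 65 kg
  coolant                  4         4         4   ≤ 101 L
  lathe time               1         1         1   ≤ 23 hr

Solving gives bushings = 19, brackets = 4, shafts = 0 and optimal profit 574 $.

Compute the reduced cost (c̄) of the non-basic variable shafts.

Binding: steel and lathe time. Non-binding: coolant (9 unused).
Slack constraints have shadow price 0 (complementary slackness).
From A_Bᵀ y = c: 3·y_steel + 1·y_lathe time = 26; 2·y_steel + 1·y_lathe time = 20.
→ y_steel = 6 and y_lathe time = 8.
Reduced cost of shafts: c₃ − yᵀa₃ = 30.5 − (6·4 + 8·1) = 30.5 − 32 = -1.5.

-1.5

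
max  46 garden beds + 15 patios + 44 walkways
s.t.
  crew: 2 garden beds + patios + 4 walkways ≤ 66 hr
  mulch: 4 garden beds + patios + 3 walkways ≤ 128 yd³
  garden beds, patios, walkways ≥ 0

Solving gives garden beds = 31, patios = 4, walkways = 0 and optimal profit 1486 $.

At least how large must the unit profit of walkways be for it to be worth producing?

52

Both crew and mulch are binding at x*.
The binding rows give the dual system: 2·y_crew + 4·y_mulch = 46 and 1·y_crew + 1·y_mulch = 15.
Solving: y_crew = 7, y_mulch = 8.
walkways enters the basis when its profit ≥ yᵀa₃ = 7·4 + 8·3 = 52.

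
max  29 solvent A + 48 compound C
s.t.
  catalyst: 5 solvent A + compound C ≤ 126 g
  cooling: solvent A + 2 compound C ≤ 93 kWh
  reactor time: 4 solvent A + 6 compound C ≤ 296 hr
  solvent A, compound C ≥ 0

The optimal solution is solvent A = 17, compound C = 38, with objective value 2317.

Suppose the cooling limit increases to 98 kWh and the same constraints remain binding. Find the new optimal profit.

Check each constraint at x*: catalyst 123/126 (slack 3); cooling 93/93 (tight); reactor time 296/296 (tight).
By complementary slackness, y = 0 for the non-binding constraint.
From A_Bᵀ y = c: 1·y_cooling + 4·y_reactor time = 29; 2·y_cooling + 6·y_reactor time = 48.
→ y_cooling = 9 and y_reactor time = 5.
Δz = y_cooling·Δb = 9 × (5) = 45, so new z* = 2317 + 45 = 2362.

2362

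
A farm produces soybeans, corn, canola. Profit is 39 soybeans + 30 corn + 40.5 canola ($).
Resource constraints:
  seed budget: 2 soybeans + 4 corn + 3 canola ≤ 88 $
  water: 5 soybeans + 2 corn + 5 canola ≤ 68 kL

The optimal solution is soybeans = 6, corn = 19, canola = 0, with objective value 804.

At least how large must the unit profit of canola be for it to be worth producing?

At the optimum: seed budget uses 88 of 88 (binding); water uses 68 of 68 (binding).
The binding rows give the dual system: 2·y_seed budget + 5·y_water = 39 and 4·y_seed budget + 2·y_water = 30.
Solving: y_seed budget = 4.5, y_water = 6.
canola enters the basis when its profit ≥ yᵀa₃ = 4.5·3 + 6·5 = 43.5.

43.5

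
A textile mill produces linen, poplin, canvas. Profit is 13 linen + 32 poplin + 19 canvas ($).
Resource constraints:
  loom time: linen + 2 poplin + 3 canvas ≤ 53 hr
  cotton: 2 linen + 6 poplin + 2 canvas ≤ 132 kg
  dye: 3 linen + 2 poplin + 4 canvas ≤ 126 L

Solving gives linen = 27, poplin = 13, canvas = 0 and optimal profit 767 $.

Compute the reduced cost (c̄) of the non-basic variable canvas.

-8

At the optimum: loom time uses 53 of 53 (binding); cotton uses 132 of 132 (binding); dye uses 107 of 126 (slack = 19).
Slack constraints have shadow price 0 (complementary slackness).
The binding rows give the dual system: 1·y_loom time + 2·y_cotton = 13 and 2·y_loom time + 6·y_cotton = 32.
→ y_loom time = 7 and y_cotton = 3.
Reduced cost of canvas: c₃ − yᵀa₃ = 19 − (7·3 + 3·2) = 19 − 27 = -8.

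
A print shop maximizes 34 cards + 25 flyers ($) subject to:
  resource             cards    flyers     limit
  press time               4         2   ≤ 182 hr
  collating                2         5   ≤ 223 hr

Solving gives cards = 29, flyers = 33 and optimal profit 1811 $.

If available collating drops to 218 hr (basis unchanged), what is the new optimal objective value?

1801

Both press time and collating are binding at x*.
Dual feasibility on the basic columns requires 4·y_press time + 2·y_collating = 34, 2·y_press time + 5·y_collating = 25.
Solving: y_press time = 7.5, y_collating = 2.
Δz = y_collating·Δb = 2 × (-5) = -10, so new z* = 1811 − 10 = 1801.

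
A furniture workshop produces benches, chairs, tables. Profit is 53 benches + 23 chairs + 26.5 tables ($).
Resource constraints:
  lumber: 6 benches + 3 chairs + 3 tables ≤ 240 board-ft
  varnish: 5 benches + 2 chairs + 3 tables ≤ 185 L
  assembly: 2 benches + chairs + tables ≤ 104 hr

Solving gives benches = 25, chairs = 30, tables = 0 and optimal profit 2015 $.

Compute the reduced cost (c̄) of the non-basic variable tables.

Binding: lumber and varnish. Non-binding: assembly (24 unused).
Slack constraints have shadow price 0 (complementary slackness).
From A_Bᵀ y = c: 6·y_lumber + 5·y_varnish = 53; 3·y_lumber + 2·y_varnish = 23.
→ y_lumber = 3 and y_varnish = 7.
Reduced cost of tables: c₃ − yᵀa₃ = 26.5 − (3·3 + 7·3) = 26.5 − 30 = -3.5.

-3.5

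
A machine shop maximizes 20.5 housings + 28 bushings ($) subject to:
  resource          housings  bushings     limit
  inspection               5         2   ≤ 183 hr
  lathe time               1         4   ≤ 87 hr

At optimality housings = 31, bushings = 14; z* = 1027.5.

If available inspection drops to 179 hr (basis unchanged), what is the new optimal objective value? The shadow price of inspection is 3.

Δb = -4, so new z* = 1027.5 + (3)·(-4) = 1027.5 − 12 = 1015.5.

1015.5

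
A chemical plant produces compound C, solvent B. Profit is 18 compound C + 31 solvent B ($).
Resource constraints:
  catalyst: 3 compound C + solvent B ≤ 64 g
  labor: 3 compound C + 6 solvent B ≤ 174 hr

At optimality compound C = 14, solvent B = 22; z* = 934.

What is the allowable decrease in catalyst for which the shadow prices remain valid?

35

Binding constraints: catalyst, labor. The basis is B = [[3,1],[3,6]] with det 15.
Per unit decrease in catalyst, x* moves by d = (-0.4, 0.2).
The basis stays optimal until compound C reaches 0; allowable decrease = 35 g.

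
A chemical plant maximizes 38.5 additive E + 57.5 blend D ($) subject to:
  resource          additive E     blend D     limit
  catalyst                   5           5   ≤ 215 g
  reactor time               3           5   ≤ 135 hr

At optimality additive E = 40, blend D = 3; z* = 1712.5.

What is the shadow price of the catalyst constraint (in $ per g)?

2

Check each constraint at x*: catalyst 215/215 (tight); reactor time 135/135 (tight).
From A_Bᵀ y = c: 5·y_catalyst + 3·y_reactor time = 38.5; 5·y_catalyst + 5·y_reactor time = 57.5.
→ y_catalyst = 2 and y_reactor time = 9.5.
Shadow price of catalyst = 2.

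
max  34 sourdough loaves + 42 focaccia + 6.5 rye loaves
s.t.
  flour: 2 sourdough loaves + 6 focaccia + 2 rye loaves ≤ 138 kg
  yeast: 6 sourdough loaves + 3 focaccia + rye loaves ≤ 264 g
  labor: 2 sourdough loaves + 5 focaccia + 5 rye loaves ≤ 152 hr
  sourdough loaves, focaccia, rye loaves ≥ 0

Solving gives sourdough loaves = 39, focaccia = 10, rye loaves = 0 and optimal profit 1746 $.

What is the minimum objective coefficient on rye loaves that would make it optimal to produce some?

14

Binding: flour and yeast. Non-binding: labor (24 unused).
By complementary slackness, y = 0 for the non-binding constraint.
The binding rows give the dual system: 2·y_flour + 6·y_yeast = 34 and 6·y_flour + 3·y_yeast = 42.
→ y_flour = 5 and y_yeast = 4.
rye loaves enters the basis when its profit ≥ yᵀa₃ = 5·2 + 4·1 = 14.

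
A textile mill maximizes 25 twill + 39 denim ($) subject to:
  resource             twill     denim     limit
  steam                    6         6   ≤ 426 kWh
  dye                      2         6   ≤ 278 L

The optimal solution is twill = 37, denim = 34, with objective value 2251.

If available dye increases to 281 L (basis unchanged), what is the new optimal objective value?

Check each constraint at x*: steam 426/426 (tight); dye 278/278 (tight).
Dual feasibility on the basic columns requires 6·y_steam + 2·y_dye = 25, 6·y_steam + 6·y_dye = 39.
Solving: y_steam = 3, y_dye = 3.5.
Δz = y_dye·Δb = 3.5 × (3) = 10.5, so new z* = 2251 + 10.5 = 2261.5.

2261.5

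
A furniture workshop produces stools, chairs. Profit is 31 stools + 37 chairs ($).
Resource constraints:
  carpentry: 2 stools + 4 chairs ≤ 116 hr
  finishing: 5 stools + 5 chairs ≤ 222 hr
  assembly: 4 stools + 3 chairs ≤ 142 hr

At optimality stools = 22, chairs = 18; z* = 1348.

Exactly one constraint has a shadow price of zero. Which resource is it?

finishing

carpentry: 116/116 (binding)
finishing: 200/222 (slack 22)
assembly: 142/142 (binding)
By complementary slackness, a constraint with positive slack has shadow price 0 → finishing.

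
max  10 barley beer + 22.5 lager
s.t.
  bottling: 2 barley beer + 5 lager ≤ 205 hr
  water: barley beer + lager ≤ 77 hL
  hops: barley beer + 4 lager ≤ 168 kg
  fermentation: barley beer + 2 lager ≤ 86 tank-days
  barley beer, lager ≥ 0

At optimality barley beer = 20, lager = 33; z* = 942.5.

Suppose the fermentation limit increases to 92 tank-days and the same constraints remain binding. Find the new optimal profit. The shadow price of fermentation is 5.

Δb = 6, so new z* = 942.5 + (5)·(6) = 942.5 + 30 = 972.5.

972.5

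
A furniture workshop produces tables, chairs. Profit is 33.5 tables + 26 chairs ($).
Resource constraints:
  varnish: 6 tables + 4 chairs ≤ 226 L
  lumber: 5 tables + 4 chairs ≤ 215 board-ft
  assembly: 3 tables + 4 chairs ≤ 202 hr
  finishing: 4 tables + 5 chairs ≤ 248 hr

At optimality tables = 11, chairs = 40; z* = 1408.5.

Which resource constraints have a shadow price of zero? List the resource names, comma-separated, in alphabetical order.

assembly, finishing

varnish: 226/226 (binding)
lumber: 215/215 (binding)
assembly: 193/202 (slack 9)
finishing: 244/248 (slack 4)
By complementary slackness, a constraint with positive slack has shadow price 0 → assembly, finishing.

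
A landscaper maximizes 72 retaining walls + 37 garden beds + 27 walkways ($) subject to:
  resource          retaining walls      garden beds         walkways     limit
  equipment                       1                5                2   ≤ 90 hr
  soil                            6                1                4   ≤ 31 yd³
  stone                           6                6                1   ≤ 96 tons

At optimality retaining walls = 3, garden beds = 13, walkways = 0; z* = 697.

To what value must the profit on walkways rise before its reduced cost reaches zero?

33

Binding: soil and stone. Non-binding: equipment (22 unused).
By complementary slackness, y = 0 for the non-binding constraint.
Dual feasibility on the basic columns requires 6·y_soil + 6·y_stone = 72, 1·y_soil + 6·y_stone = 37.
→ y_soil = 7 and y_stone = 5.
walkways enters the basis when its profit ≥ yᵀa₃ = 7·4 + 5·1 = 33.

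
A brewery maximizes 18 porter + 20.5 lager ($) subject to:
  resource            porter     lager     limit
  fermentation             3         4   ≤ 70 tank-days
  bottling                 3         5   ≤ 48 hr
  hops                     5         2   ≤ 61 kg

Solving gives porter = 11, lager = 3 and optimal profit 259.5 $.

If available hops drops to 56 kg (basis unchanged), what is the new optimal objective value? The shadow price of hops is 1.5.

Δb = -5, so new z* = 259.5 + (1.5)·(-5) = 259.5 − 7.5 = 252.

252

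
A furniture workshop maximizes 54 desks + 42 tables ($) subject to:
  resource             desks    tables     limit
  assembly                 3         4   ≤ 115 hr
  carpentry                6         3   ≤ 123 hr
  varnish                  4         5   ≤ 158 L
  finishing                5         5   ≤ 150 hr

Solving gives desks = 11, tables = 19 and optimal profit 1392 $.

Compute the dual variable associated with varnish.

Binding: carpentry and finishing. Non-binding: assembly (6 unused), varnish (19 unused).
Since assembly, varnish are not tight, their duals are 0.
Dual feasibility on the basic columns requires 6·y_carpentry + 5·y_finishing = 54, 3·y_carpentry + 5·y_finishing = 42.
→ y_carpentry = 4 and y_finishing = 6.
Shadow price of varnish = 0.

0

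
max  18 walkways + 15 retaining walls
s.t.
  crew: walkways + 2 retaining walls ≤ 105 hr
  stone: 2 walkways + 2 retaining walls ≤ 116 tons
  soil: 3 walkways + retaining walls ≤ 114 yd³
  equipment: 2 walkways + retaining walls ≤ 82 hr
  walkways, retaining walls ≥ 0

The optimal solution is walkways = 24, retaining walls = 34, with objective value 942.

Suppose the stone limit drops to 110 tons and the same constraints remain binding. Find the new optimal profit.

906

At the optimum: crew uses 92 of 105 (slack = 13); stone uses 116 of 116 (binding); soil uses 106 of 114 (slack = 8); equipment uses 82 of 82 (binding).
By complementary slackness, y = 0 for the non-binding constraints.
Dual feasibility on the basic columns requires 2·y_stone + 2·y_equipment = 18, 2·y_stone + 1·y_equipment = 15.
Solving: y_stone = 6, y_equipment = 3.
Δz = y_stone·Δb = 6 × (-6) = -36, so new z* = 942 − 36 = 906.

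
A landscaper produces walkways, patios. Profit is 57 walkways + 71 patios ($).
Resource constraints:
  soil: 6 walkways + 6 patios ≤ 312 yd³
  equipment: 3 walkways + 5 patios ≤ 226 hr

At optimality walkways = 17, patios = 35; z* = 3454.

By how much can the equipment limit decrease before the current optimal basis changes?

70

Binding constraints: soil, equipment. The basis is B = [[6,6],[3,5]] with det 12.
Per unit decrease in equipment, x* moves by d = (0.5, -0.5).
The basis stays optimal until patios reaches 0; allowable decrease = 70 hr.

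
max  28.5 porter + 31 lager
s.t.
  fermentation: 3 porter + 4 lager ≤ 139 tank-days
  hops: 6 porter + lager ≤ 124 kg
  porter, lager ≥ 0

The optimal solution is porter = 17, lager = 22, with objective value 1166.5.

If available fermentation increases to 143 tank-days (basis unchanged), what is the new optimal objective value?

1196.5

Check each constraint at x*: fermentation 139/139 (tight); hops 124/124 (tight).
Dual feasibility on the basic columns requires 3·y_fermentation + 6·y_hops = 28.5, 4·y_fermentation + 1·y_hops = 31.
Solving: y_fermentation = 7.5, y_hops = 1.
Δz = y_fermentation·Δb = 7.5 × (4) = 30, so new z* = 1166.5 + 30 = 1196.5.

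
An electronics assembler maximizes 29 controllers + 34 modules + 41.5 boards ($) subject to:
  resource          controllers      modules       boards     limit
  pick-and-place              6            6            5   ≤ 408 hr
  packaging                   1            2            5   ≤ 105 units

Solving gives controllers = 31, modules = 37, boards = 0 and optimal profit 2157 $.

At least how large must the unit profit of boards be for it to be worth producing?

45

At the optimum: pick-and-place uses 408 of 408 (binding); packaging uses 105 of 105 (binding).
From A_Bᵀ y = c: 6·y_pick-and-place + 1·y_packaging = 29; 6·y_pick-and-place + 2·y_packaging = 34.
→ y_pick-and-place = 4 and y_packaging = 5.
boards enters the basis when its profit ≥ yᵀa₃ = 4·5 + 5·5 = 45.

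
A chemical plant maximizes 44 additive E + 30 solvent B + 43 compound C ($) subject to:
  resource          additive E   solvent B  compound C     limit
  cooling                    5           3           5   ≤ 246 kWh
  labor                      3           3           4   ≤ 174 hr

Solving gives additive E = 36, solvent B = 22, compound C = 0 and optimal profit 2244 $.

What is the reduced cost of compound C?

Both cooling and labor are binding at x*.
From A_Bᵀ y = c: 5·y_cooling + 3·y_labor = 44; 3·y_cooling + 3·y_labor = 30.
This yields shadow prices y_cooling = 7, y_labor = 3.
Reduced cost of compound C: c₃ − yᵀa₃ = 43 − (7·5 + 3·4) = 43 − 47 = -4.

-4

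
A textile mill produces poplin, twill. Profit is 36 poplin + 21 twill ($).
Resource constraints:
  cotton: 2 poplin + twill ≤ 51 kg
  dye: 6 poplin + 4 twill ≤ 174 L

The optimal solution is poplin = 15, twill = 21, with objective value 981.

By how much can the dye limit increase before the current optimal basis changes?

30

Binding constraints: cotton, dye. The basis is B = [[2,1],[6,4]] with det 2.
Per unit increase in dye, x* moves by d = (-0.5, 1).
The basis stays optimal until poplin reaches 0; allowable increase = 30 L.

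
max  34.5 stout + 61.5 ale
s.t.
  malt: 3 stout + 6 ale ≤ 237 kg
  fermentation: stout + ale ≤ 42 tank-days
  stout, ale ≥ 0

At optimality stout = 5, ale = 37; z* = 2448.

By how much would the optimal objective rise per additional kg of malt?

9

At the optimum: malt uses 237 of 237 (binding); fermentation uses 42 of 42 (binding).
The binding rows give the dual system: 3·y_malt + 1·y_fermentation = 34.5 and 6·y_malt + 1·y_fermentation = 61.5.
Solving: y_malt = 9, y_fermentation = 7.5.
Shadow price of malt = 9.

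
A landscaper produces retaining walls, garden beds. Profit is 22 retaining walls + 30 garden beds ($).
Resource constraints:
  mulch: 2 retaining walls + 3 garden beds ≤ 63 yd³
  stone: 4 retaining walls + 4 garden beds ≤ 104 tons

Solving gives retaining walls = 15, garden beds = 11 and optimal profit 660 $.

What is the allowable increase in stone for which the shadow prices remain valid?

22

Binding constraints: mulch, stone. The basis is B = [[2,3],[4,4]] with det -4.
Per unit increase in stone, x* moves by d = (0.75, -0.5).
The basis stays optimal until garden beds reaches 0; allowable increase = 22 tons.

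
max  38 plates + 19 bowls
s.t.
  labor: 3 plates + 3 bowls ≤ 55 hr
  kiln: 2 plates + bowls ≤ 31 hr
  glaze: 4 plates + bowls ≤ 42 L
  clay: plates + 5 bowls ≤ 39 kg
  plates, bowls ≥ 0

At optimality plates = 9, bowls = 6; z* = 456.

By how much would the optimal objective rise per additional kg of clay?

At the optimum: labor uses 45 of 55 (slack = 10); kiln uses 24 of 31 (slack = 7); glaze uses 42 of 42 (binding); clay uses 39 of 39 (binding).
Slack constraints have shadow price 0 (complementary slackness).
Dual feasibility on the basic columns requires 4·y_glaze + 1·y_clay = 38, 1·y_glaze + 5·y_clay = 19.
Solving: y_glaze = 9, y_clay = 2.
Shadow price of clay = 2.

2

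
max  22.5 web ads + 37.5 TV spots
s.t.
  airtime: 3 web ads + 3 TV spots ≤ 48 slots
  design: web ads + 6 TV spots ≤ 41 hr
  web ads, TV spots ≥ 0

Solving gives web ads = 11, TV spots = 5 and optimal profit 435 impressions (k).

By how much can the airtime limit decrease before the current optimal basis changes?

27.5

Binding constraints: airtime, design. The basis is B = [[3,3],[1,6]] with det 15.
Per unit decrease in airtime, x* moves by d = (-0.4, 0.0667).
The basis stays optimal until web ads reaches 0; allowable decrease = 27.5 slots.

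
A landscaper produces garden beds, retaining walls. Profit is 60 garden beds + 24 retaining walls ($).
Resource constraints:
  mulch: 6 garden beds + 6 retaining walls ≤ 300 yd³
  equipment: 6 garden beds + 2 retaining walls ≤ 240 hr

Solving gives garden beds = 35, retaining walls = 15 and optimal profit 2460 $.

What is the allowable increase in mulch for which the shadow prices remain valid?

420

Binding constraints: mulch, equipment. The basis is B = [[6,6],[6,2]] with det -24.
Per unit increase in mulch, x* moves by d = (-0.0833, 0.25).
The basis stays optimal until garden beds reaches 0; allowable increase = 420 yd³.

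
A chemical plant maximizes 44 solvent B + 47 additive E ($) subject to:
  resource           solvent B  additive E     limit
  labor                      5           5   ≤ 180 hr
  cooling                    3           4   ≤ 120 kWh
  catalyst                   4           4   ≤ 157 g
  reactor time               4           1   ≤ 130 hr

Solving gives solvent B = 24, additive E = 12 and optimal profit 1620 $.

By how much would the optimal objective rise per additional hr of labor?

7

At the optimum: labor uses 180 of 180 (binding); cooling uses 120 of 120 (binding); catalyst uses 144 of 157 (slack = 13); reactor time uses 108 of 130 (slack = 22).
Since catalyst, reactor time are not tight, their duals are 0.
The binding rows give the dual system: 5·y_labor + 3·y_cooling = 44 and 5·y_labor + 4·y_cooling = 47.
This yields shadow prices y_labor = 7, y_cooling = 3.
Shadow price of labor = 7.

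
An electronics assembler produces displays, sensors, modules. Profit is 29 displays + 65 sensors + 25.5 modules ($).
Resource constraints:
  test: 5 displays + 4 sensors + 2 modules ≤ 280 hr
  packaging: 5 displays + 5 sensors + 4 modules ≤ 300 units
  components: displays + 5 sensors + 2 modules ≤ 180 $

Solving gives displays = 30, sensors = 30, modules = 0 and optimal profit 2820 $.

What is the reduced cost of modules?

-8.5

At the optimum: test uses 270 of 280 (slack = 10); packaging uses 300 of 300 (binding); components uses 180 of 180 (binding).
Since test is not tight, its dual is 0.
The binding rows give the dual system: 5·y_packaging + 1·y_components = 29 and 5·y_packaging + 5·y_components = 65.
This yields shadow prices y_packaging = 4, y_components = 9.
Reduced cost of modules: c₃ − yᵀa₃ = 25.5 − (4·4 + 9·2) = 25.5 − 34 = -8.5.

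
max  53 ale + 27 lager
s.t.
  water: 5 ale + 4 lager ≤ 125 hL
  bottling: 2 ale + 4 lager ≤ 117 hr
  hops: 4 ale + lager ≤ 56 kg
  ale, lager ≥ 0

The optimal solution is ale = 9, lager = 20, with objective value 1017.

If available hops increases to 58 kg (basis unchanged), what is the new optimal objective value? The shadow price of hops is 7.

Δb = 2, so new z* = 1017 + (7)·(2) = 1017 + 14 = 1031.

1031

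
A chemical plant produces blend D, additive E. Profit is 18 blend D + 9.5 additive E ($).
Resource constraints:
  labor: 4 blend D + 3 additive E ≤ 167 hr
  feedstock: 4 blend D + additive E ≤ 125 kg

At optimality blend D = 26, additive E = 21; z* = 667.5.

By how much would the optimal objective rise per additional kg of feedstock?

2

At the optimum: labor uses 167 of 167 (binding); feedstock uses 125 of 125 (binding).
The binding rows give the dual system: 4·y_labor + 4·y_feedstock = 18 and 3·y_labor + 1·y_feedstock = 9.5.
This yields shadow prices y_labor = 2.5, y_feedstock = 2.
Shadow price of feedstock = 2.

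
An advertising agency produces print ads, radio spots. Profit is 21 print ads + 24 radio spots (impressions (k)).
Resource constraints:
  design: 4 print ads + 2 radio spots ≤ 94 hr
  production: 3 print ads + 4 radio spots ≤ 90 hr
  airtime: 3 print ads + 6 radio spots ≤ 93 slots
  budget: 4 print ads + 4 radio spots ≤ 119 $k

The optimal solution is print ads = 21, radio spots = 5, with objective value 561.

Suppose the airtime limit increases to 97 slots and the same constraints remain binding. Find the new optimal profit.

573

Binding: design and airtime. Non-binding: production (7 unused), budget (15 unused).
Since production, budget are not tight, their duals are 0.
Dual feasibility on the basic columns requires 4·y_design + 3·y_airtime = 21, 2·y_design + 6·y_airtime = 24.
This yields shadow prices y_design = 3, y_airtime = 3.
Δz = y_airtime·Δb = 3 × (4) = 12, so new z* = 561 + 12 = 573.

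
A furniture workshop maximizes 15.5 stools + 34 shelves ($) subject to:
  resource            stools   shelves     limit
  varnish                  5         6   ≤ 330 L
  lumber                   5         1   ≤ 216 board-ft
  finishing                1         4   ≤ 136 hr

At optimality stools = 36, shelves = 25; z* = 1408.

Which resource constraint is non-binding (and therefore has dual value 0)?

varnish: 330/330 (binding)
lumber: 205/216 (slack 11)
finishing: 136/136 (binding)
By complementary slackness, a constraint with positive slack has shadow price 0 → lumber.

lumber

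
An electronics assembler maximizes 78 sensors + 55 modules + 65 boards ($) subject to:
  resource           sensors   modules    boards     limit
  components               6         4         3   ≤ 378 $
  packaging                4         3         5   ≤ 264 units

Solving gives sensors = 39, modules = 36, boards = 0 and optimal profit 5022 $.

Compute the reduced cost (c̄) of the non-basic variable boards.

Both components and packaging are binding at x*.
From A_Bᵀ y = c: 6·y_components + 4·y_packaging = 78; 4·y_components + 3·y_packaging = 55.
This yields shadow prices y_components = 7, y_packaging = 9.
Reduced cost of boards: c₃ − yᵀa₃ = 65 − (7·3 + 9·5) = 65 − 66 = -1.

-1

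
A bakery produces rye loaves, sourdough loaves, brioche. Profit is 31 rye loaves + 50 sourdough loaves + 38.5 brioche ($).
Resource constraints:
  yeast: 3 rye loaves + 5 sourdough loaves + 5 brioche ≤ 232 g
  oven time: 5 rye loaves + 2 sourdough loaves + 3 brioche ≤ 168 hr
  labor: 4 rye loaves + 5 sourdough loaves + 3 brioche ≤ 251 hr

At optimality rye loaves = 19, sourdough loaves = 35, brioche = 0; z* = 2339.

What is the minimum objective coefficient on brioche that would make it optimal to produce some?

At the optimum: yeast uses 232 of 232 (binding); oven time uses 165 of 168 (slack = 3); labor uses 251 of 251 (binding).
Slack constraints have shadow price 0 (complementary slackness).
From A_Bᵀ y = c: 3·y_yeast + 4·y_labor = 31; 5·y_yeast + 5·y_labor = 50.
→ y_yeast = 9 and y_labor = 1.
brioche enters the basis when its profit ≥ yᵀa₃ = 9·5 + 1·3 = 48.

48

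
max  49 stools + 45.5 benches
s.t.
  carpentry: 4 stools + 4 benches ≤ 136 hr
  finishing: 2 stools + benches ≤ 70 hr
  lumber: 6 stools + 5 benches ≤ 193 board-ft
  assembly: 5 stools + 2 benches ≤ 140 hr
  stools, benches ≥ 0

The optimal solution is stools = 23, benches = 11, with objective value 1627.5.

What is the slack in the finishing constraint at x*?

13

finishing used = 2·23 + 1·11 = 57; slack = 70 − 57 = 13.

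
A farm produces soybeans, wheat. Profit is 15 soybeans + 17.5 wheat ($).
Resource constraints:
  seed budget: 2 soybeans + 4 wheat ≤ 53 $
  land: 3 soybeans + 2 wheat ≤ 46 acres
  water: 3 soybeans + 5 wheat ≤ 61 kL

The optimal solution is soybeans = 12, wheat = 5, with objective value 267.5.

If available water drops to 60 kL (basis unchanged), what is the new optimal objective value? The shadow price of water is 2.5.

Δb = -1, so new z* = 267.5 + (2.5)·(-1) = 267.5 − 2.5 = 265.

265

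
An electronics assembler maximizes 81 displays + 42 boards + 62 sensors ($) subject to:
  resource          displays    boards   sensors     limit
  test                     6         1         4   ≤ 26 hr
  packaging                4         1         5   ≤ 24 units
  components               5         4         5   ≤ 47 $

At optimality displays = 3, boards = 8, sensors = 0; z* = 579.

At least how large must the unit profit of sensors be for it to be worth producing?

Binding: test and components. Non-binding: packaging (4 unused).
By complementary slackness, y = 0 for the non-binding constraint.
The binding rows give the dual system: 6·y_test + 5·y_components = 81 and 1·y_test + 4·y_components = 42.
→ y_test = 6 and y_components = 9.
sensors enters the basis when its profit ≥ yᵀa₃ = 6·4 + 9·5 = 69.

69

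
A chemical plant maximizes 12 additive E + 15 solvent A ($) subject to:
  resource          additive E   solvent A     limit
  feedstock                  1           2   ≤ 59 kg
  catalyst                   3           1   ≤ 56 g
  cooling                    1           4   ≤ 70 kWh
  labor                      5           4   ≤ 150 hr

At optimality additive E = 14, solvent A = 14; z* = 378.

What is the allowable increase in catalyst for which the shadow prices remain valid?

16.5

Binding constraints: catalyst, cooling. The basis is B = [[3,1],[1,4]] with det 11.
Per unit increase in catalyst, x* moves by d = (0.3636, -0.0909).
The basis stays optimal until labor becomes binding; allowable increase = 16.5 g.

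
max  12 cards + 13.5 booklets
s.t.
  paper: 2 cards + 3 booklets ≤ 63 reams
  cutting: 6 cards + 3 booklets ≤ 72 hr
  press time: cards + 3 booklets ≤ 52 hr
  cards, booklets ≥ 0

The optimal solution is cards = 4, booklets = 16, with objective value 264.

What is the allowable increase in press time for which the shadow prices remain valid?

8.75

Binding constraints: cutting, press time. The basis is B = [[6,3],[1,3]] with det 15.
Per unit increase in press time, x* moves by d = (-0.2, 0.4).
The basis stays optimal until paper becomes binding; allowable increase = 8.75 hr.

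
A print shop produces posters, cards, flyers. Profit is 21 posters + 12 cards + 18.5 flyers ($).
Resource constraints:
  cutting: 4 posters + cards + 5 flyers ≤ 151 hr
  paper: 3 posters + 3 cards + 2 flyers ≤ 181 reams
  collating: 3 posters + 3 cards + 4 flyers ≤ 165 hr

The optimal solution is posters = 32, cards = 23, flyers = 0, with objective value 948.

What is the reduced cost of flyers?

Check each constraint at x*: cutting 151/151 (tight); paper 165/181 (slack 16); collating 165/165 (tight).
Since paper is not tight, its dual is 0.
Dual feasibility on the basic columns requires 4·y_cutting + 3·y_collating = 21, 1·y_cutting + 3·y_collating = 12.
This yields shadow prices y_cutting = 3, y_collating = 3.
Reduced cost of flyers: c₃ − yᵀa₃ = 18.5 − (3·5 + 3·4) = 18.5 − 27 = -8.5.

-8.5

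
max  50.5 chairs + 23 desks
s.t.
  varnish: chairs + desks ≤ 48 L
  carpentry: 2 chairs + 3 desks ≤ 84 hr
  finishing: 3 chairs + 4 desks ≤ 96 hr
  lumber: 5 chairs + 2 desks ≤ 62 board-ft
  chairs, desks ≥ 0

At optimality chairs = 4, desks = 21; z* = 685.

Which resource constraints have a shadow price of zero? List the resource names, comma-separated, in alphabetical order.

carpentry, varnish

varnish: 25/48 (slack 23)
carpentry: 71/84 (slack 13)
finishing: 96/96 (binding)
lumber: 62/62 (binding)
By complementary slackness, a constraint with positive slack has shadow price 0 → carpentry, varnish.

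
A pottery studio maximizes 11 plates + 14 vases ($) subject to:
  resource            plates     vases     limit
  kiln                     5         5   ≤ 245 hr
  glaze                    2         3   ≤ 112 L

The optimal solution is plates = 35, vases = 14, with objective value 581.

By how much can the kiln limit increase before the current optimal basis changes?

35

Binding constraints: kiln, glaze. The basis is B = [[5,5],[2,3]] with det 5.
Per unit increase in kiln, x* moves by d = (0.6, -0.4).
The basis stays optimal until vases reaches 0; allowable increase = 35 hr.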